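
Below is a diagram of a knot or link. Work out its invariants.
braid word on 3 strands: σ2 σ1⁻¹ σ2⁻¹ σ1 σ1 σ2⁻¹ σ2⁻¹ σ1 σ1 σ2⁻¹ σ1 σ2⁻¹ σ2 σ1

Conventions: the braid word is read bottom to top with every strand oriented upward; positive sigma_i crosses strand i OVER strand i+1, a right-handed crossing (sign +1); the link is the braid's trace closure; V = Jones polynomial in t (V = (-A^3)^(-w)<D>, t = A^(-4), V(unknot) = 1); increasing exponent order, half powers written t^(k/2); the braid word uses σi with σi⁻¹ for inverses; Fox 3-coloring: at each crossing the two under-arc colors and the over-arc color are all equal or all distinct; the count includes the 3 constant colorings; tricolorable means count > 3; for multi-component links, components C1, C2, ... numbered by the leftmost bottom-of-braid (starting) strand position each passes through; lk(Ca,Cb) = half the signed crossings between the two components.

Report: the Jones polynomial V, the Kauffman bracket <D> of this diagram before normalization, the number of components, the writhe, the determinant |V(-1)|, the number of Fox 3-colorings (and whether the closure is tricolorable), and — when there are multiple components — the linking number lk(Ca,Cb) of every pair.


V = t^-3 - 3t^-2 + 6t^-1 - 9 + 12t - 12t^2 + 12t^3 - 10t^4 + 6t^5 - 3t^6 + t^7
<D> = A^-22 - 3A^-18 + 6A^-14 - 10A^-10 + 12A^-6 - 12A^-2 + 12A^2 - 9A^6 + 6A^10 - 3A^14 + A^18 (w = +2)
1 component over 14 crossings, w = +2
9 Fox colorings among 3^14, |V(-1)| = 75: tricolorable
why: w = +2 shifts under R1 moves; the (-A^3)^(-2) factor cancels that in V


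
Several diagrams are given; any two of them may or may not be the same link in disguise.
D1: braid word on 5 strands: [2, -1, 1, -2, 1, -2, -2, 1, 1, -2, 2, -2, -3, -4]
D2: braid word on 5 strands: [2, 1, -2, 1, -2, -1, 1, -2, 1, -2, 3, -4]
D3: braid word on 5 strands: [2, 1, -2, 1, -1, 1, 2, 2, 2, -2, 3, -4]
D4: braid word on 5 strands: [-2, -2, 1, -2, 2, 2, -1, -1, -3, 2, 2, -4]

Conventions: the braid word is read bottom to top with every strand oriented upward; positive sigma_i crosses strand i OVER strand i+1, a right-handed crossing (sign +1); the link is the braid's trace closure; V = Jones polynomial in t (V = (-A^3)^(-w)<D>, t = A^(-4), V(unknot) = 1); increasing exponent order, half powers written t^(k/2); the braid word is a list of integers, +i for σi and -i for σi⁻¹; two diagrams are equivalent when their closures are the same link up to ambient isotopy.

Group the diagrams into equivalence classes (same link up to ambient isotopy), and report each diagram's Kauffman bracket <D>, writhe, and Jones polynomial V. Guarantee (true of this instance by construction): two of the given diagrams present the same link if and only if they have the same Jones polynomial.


grouping into links: {D1, D2} | {D3} | {D4}
V(D1) = -t^-3 + 2t^-2 - 2t^-1 + 3 - 2t + 2t^2 - t^3  (w -2, c 14, <D> = -A^-18 + 2A^-14 - 2A^-10 + 3A^-6 - 2A^-2 + 2A^2 - A^6)
V(D2) = -t^-3 + 2t^-2 - 2t^-1 + 3 - 2t + 2t^2 - t^3  (w 0, c 12, <D> = -A^-12 + 2A^-8 - 2A^-4 + 3 - 2A^4 + 2A^8 - A^12)
D3 (bracket -A^-12 + A^-8 - A^-4 + 2 - A^4 + A^8; 12 crossings at w = +4): V = t - t^2 + 2t^3 - t^4 + t^5 - t^6
V(D4) = 1  (w -2, c 12, <D> = A^-6)
why: V(t) takes 3 values over 4 diagrams, fixing the grouping


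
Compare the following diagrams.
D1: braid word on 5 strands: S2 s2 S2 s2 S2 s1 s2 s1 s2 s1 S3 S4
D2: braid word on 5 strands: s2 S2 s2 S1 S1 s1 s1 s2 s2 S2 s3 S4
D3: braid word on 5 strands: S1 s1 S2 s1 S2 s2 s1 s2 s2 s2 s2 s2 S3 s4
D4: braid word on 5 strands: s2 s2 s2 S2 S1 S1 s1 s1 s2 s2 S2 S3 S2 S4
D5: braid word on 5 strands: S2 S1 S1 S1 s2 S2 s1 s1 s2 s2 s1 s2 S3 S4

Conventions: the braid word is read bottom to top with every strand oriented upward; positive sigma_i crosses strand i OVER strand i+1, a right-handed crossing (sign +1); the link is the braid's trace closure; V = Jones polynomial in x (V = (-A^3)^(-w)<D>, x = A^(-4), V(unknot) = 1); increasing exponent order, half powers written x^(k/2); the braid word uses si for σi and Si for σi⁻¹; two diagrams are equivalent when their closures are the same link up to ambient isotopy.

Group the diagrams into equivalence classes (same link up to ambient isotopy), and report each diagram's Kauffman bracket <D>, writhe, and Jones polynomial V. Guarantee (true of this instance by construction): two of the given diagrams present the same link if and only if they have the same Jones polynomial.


classes: {D1} | {D2, D4, D5} | {D3}
V(D1) = x + 2x^3 + x^5  [12 crossings, <D> = A^-14 + 2A^-6 + A^2, w = +2]
V(D2) = 1 + x + x^2 + x^3  (w +2, c 12, <D> = A^-6 + A^-2 + A^2 + A^6)
V(D3) = x^2 + 2x^4 - x^5 + 2x^6 - x^7 + x^8  [14 crossings, <D> = A^-14 - A^-10 + 2A^-6 - A^-2 + 2A^2 + A^10, w = +6]
D4 (bracket A^-12 + A^-8 + A^-4 + 1; 14 crossings at w = 0): V = 1 + x + x^2 + x^3
V(D5) = 1 + x + x^2 + x^3  (w 0, c 14, <D> = A^-12 + A^-8 + A^-4 + 1)
note: 3 values of V(x) split the 5 diagrams


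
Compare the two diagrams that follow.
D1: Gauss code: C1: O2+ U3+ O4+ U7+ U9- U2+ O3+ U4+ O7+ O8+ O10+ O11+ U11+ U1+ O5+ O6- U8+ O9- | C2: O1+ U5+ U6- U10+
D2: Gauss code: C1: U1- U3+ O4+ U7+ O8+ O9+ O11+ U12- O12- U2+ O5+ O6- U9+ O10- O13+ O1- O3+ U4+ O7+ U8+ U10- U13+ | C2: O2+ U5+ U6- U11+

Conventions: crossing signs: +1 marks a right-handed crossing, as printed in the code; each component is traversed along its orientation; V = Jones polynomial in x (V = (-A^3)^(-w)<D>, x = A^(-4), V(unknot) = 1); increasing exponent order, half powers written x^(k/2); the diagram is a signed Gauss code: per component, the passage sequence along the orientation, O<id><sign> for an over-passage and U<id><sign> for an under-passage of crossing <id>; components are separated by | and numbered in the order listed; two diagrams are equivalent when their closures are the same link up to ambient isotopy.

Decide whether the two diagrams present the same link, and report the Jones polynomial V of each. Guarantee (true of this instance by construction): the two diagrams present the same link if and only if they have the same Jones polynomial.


equivalent: yes
D1 (bracket -A^-5 + A^-1 - A^3 + 2A^7 + A^15; 11 crossings at w = +7): V = -x^(3/2) - 2x^(7/2) + x^(9/2) - x^(11/2) + x^(13/2)
D2 (bracket -A^-11 + A^-7 - A^-3 + 2A + A^9; 13 crossings at w = +5): V = -x^(3/2) - 2x^(7/2) + x^(9/2) - x^(11/2) + x^(13/2)
key observation: Reidemeister moves carry D1 (11 crossings) to D2 (13)


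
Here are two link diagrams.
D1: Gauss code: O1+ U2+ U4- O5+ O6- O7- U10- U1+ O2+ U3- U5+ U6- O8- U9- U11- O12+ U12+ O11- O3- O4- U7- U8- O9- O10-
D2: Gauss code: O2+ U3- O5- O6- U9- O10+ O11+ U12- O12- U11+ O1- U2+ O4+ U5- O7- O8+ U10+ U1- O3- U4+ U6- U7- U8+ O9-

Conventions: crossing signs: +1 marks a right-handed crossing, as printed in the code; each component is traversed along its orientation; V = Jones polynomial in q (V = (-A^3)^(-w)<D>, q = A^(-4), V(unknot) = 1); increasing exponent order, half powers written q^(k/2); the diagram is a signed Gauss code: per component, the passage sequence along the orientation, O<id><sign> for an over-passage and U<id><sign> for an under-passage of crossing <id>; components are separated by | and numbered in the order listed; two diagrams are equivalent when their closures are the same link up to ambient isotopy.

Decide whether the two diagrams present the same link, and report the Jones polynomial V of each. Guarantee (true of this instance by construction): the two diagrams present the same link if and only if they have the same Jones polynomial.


same link: no
V(D1) = -q^-6 + q^-5 - q^-4 + 2q^-3 - q^-2 + q^-1  [12 crossings, <D> = A^-8 - A^-4 + 2 - A^4 + A^8 - A^12, w = -4]
V(D2) = 1  [12 crossings, <D> = A^-6, w = -2]
insight: 2 values of V(q) split the 2 diagrams


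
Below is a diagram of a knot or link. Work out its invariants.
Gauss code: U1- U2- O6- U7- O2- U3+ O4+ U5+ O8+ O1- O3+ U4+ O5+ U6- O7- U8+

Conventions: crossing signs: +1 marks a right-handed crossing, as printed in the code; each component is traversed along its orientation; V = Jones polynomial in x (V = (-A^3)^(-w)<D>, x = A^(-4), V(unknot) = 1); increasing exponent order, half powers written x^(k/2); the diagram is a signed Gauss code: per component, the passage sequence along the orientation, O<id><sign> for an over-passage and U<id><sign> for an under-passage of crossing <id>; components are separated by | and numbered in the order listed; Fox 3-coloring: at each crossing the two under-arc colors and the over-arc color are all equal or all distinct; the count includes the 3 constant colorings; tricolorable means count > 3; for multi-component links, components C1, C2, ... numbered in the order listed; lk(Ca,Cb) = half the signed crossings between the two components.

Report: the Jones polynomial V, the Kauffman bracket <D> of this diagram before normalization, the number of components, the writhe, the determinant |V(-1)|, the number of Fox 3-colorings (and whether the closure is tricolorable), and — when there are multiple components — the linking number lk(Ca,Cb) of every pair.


V(x) = -x^-3 + x^-2 - x^-1 + 3 - x + x^2 - x^3
bracket: -A^-12 + A^-8 - A^-4 + 3 - A^4 + A^8 - A^12, w = 0
1 component, writhe 0, over 8 crossings
det 9, colorings 27 of 3^8 — tricolorable
observation: palindromic: swapping x for 1/x fixes V


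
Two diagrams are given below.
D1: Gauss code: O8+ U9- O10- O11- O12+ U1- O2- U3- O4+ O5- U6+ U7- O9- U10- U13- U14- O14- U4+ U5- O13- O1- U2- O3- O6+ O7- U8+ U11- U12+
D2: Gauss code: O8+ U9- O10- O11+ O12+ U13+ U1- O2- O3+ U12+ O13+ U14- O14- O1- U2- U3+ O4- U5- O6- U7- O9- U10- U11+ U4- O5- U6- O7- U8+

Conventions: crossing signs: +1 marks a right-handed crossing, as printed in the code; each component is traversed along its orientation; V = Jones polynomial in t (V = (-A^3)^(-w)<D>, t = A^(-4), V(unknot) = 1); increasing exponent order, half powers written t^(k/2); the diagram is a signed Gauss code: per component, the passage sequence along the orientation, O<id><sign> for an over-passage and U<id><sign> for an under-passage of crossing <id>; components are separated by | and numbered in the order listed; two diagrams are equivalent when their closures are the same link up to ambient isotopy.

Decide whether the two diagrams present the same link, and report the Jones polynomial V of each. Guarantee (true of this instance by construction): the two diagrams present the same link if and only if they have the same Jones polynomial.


equivalent: yes
V(D1) = -t^-7 + t^-6 - t^-5 + t^-4 + t^-2  (w -6, c 14, <D> = A^-10 + A^-2 - A^2 + A^6 - A^10)
D2 (bracket A^-4 + A^4 - A^8 + A^12 - A^16; 14 crossings at w = -4): V = -t^-7 + t^-6 - t^-5 + t^-4 + t^-2
why: Reidemeister moves carry D1 (14 crossings) to D2 (14)


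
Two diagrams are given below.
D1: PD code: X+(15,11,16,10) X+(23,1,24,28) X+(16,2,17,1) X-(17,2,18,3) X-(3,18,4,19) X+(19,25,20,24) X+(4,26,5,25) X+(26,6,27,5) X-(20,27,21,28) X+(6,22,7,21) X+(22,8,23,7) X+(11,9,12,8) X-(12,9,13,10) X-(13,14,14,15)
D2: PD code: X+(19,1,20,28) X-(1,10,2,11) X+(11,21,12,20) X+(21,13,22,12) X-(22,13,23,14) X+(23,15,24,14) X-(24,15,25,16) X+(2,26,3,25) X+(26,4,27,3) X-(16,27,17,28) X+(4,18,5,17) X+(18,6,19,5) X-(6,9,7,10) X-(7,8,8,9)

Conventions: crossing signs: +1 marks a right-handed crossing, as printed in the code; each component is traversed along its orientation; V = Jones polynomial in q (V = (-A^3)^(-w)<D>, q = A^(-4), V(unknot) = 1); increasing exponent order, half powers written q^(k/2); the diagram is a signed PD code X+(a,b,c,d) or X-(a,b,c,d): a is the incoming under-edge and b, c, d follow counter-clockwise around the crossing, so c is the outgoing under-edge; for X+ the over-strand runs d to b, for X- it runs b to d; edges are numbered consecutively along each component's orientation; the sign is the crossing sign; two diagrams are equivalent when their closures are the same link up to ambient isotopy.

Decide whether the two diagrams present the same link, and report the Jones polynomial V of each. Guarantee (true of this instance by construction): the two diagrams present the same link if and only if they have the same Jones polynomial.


equivalent: yes
V(D1) = 2q - 2q^2 + 3q^3 - 3q^4 + 2q^5 - 2q^6 + q^7  (w +4, c 14, <D> = A^-16 - 2A^-12 + 2A^-8 - 3A^-4 + 3 - 2A^4 + 2A^8)
V(D2) = 2q - 2q^2 + 3q^3 - 3q^4 + 2q^5 - 2q^6 + q^7  [14 crossings, <D> = A^-22 - 2A^-18 + 2A^-14 - 3A^-10 + 3A^-6 - 2A^-2 + 2A^2, w = +2]
key observation: one V(q) for all 2 diagrams — one class (guaranteed)


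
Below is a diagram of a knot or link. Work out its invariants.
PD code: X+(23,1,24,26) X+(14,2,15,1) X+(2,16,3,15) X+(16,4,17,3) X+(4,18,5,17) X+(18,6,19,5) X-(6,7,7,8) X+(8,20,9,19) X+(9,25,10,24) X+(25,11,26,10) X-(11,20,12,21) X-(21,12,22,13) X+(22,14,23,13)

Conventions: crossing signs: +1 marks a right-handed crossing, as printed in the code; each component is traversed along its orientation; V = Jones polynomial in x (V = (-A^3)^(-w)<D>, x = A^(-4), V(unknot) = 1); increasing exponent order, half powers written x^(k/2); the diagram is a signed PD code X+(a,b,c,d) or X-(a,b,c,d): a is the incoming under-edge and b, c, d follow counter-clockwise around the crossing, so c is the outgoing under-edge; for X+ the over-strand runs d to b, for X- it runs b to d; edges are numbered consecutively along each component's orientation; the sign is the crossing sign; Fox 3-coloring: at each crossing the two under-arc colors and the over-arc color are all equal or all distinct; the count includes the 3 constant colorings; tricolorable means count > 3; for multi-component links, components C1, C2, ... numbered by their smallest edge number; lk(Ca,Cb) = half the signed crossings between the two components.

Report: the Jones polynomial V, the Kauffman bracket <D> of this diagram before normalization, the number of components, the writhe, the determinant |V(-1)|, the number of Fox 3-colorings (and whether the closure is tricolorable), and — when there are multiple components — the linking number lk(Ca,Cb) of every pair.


V = x^3 - x^4 + 3x^5 - 3x^6 + 4x^7 - 5x^8 + 4x^9 - 3x^10 + 2x^11 - x^12
<D> = A^-27 - 2A^-23 + 3A^-19 - 4A^-15 + 5A^-11 - 4A^-7 + 3A^-3 - 3A + A^5 - A^9 (w = +7)
1 component over 13 crossings, w = +7
9 Fox colorings among 3^13, |V(-1)| = 27: tricolorable
why: det 27 = |V(-1)|; divisible by 3, so tricolorable


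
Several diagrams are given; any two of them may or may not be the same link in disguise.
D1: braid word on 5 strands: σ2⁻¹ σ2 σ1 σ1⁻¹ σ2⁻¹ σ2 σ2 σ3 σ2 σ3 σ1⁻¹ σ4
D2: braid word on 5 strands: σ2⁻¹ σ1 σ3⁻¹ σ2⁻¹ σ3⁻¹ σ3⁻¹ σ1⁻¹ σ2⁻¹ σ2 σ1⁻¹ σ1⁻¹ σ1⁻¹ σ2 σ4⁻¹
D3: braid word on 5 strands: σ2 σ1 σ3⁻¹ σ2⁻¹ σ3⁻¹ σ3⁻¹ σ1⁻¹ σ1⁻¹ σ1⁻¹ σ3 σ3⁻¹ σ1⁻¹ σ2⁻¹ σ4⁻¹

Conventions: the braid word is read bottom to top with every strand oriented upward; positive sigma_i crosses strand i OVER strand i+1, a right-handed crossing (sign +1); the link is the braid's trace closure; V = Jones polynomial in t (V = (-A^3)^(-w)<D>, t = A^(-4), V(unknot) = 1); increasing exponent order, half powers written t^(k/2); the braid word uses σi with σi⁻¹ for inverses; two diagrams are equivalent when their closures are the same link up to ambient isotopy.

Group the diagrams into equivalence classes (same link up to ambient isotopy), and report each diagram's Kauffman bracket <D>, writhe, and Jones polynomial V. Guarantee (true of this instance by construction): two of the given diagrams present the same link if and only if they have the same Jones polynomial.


equivalence classes: {D1} | {D2, D3}
D1 (bracket -A^-4 + 1 + A^8; 12 crossings at w = +4): V = t + t^3 - t^4
V(D2) = t^-8 - 2t^-7 + t^-6 - 2t^-5 + 2t^-4 + t^-2  (w -8, c 14, <D> = A^-16 + 2A^-8 - 2A^-4 + 1 - 2A^4 + A^8)
V(D3) = t^-8 - 2t^-7 + t^-6 - 2t^-5 + 2t^-4 + t^-2  (w -8, c 14, <D> = A^-16 + 2A^-8 - 2A^-4 + 1 - 2A^4 + A^8)
observation: V(t) takes 2 values over 3 diagrams, fixing the grouping


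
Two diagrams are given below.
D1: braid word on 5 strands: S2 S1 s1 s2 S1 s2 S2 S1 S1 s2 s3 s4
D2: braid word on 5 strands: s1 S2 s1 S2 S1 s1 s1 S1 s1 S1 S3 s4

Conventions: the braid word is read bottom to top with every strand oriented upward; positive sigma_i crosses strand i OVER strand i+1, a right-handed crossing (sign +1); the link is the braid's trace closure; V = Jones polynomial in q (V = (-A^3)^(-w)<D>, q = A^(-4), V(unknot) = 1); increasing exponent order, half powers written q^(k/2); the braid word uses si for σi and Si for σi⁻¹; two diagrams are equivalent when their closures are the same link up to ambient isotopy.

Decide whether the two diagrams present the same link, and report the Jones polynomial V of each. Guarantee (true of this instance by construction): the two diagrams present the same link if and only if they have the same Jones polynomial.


same link: no
V(D1) = -q^-4 + q^-3 + q^-1  [12 crossings, <D> = A^4 + A^12 - A^16, w = 0]
D2 (bracket A^-8 - A^-4 + 1 - A^4 + A^8; 12 crossings at w = 0): V = q^-2 - q^-1 + 1 - q + q^2
note: 2 classes among 2 diagrams; unequal V(q) rules out equality


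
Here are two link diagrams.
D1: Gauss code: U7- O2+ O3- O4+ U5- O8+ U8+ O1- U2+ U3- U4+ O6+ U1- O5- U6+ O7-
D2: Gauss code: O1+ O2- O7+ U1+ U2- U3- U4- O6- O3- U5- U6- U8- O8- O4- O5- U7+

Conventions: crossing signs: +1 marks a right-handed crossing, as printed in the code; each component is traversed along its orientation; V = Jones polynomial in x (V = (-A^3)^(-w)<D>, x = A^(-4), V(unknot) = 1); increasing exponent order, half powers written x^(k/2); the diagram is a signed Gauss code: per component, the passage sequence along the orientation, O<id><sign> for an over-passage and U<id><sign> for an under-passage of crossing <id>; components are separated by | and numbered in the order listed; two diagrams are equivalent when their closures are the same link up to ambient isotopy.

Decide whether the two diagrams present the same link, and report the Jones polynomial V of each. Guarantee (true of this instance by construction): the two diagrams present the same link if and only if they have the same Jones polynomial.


equivalent: no
D1 (bracket A^-8 - A^-4 + 1 - A^4 + A^8; 8 crossings at w = 0): V = x^-2 - x^-1 + 1 - x + x^2
D2 (bracket A^-8 + 1 - A^4; 8 crossings at w = -4): V = -x^-4 + x^-3 + x^-1
key observation: V(x) takes 2 values over 2 diagrams, fixing the grouping


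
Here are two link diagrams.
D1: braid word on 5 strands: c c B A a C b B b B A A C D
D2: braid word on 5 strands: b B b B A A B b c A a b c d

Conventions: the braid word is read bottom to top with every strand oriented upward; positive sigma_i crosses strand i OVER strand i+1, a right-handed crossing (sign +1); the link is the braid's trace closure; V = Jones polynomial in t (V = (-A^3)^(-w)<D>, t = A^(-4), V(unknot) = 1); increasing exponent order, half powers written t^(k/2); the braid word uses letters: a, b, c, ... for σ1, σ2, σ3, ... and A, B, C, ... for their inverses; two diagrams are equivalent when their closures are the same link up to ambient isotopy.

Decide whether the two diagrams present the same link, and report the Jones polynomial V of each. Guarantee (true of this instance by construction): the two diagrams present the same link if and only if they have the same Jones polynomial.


equivalent: no
V(D1) = t^-3 + t^-2 + t^-1 + 1  (w -4, c 14, <D> = A^-12 + A^-8 + A^-4 + 1)
V(D2) = t^-2 + 2 + t^2  [14 crossings, <D> = A^-2 + 2A^6 + A^14, w = +2]
key observation: 2 classes among 2 diagrams; unequal V(t) rules out equality


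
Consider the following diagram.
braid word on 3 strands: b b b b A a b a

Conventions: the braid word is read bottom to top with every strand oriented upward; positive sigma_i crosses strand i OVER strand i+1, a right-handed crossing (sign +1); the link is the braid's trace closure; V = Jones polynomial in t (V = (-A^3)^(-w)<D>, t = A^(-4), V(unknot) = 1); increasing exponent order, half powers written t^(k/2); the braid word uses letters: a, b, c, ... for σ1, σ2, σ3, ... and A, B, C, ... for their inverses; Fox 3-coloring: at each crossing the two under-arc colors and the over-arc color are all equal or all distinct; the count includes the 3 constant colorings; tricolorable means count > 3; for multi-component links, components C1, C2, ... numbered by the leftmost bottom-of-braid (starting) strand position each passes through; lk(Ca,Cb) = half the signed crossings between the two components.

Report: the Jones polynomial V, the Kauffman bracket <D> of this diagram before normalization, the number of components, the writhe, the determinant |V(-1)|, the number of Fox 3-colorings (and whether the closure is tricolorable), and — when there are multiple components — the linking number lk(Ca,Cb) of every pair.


V(t) = t^2 + t^4 - t^5 + t^6 - t^7
bracket: -A^-10 + A^-6 - A^-2 + A^2 + A^10, w = +6
1 component, writhe +6, over 8 crossings
det 5, colorings 3 of 3^8 — not tricolorable
observation: |V(-1)| = 5: so not tricolorable, since 3 does not divide 5


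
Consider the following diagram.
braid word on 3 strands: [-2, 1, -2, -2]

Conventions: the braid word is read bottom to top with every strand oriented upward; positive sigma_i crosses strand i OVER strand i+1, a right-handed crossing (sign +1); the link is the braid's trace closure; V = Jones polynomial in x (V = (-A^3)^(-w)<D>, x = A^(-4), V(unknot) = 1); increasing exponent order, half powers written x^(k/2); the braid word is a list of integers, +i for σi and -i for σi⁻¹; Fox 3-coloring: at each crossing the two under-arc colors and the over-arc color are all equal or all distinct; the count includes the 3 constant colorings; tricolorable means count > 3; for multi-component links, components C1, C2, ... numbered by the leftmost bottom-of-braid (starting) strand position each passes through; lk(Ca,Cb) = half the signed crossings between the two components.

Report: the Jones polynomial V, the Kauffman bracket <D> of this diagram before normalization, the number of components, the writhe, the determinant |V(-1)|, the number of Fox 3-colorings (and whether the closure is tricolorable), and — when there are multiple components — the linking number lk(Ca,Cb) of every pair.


V = -x^-4 + x^-3 + x^-1
<D> = A^-2 + A^6 - A^10 (w = -2)
1 component over 4 crossings, w = -2
9 Fox colorings among 3^4, |V(-1)| = 3: tricolorable
why: V spans 3 powers of x: at least 3 crossings in any diagram


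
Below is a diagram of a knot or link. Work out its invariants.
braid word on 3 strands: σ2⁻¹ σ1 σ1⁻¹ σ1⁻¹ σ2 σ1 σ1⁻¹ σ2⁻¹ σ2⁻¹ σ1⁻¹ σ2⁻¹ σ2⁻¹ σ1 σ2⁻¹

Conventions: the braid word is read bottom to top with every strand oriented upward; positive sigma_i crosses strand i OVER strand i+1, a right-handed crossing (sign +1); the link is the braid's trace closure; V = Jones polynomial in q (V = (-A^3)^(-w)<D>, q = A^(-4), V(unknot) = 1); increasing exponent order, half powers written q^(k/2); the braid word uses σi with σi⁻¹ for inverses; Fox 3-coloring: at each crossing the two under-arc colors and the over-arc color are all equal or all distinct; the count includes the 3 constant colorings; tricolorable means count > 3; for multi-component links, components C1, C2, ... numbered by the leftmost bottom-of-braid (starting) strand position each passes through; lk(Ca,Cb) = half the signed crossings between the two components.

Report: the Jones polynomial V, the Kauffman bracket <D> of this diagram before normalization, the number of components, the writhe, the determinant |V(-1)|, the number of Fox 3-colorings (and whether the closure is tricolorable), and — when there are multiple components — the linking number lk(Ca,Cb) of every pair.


V = q^-8 - 2q^-7 + q^-6 - 2q^-5 + 2q^-4 + q^-2
<D> = A^-10 + 2A^-2 - 2A^2 + A^6 - 2A^10 + A^14 (w = -6)
1 component over 14 crossings, w = -6
27 Fox colorings among 3^14, |V(-1)| = 9: tricolorable
why: inverse pairs cancel, leaving σ2⁻¹ σ1⁻¹ σ2⁻¹ σ1⁻¹ σ2⁻¹ σ2⁻¹ σ1 σ2⁻¹


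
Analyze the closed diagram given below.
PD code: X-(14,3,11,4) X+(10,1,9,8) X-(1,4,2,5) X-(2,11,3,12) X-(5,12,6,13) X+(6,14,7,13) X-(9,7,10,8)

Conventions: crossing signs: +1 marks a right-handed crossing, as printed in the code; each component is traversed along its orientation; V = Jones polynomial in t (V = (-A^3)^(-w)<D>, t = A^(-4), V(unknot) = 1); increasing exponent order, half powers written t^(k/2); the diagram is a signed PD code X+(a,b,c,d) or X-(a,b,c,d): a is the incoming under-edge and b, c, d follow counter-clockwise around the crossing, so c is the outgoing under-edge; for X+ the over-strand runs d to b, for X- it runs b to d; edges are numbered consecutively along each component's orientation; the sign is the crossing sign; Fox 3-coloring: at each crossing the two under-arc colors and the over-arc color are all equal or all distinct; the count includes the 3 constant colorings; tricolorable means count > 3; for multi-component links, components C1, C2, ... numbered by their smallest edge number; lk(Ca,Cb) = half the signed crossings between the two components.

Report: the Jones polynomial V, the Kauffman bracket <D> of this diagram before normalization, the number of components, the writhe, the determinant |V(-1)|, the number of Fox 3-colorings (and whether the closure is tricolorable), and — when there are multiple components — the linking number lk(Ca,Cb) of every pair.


V = t^-3 + t^-2 + t^-1 + 1
<D> = -A^-9 - A^-5 - A^-1 - A^3 (w = -3)
3 components over 7 crossings, w = -3
lk(C1,C2): 0
lk(C1,C3) = -1
linking number lk(C2,C3) = 0
9 Fox colorings among 3^7, |V(-1)| = 0: tricolorable
why: w = -3 (over 7 crossings) is diagram-only; (-A^3)^(3) removes it from V


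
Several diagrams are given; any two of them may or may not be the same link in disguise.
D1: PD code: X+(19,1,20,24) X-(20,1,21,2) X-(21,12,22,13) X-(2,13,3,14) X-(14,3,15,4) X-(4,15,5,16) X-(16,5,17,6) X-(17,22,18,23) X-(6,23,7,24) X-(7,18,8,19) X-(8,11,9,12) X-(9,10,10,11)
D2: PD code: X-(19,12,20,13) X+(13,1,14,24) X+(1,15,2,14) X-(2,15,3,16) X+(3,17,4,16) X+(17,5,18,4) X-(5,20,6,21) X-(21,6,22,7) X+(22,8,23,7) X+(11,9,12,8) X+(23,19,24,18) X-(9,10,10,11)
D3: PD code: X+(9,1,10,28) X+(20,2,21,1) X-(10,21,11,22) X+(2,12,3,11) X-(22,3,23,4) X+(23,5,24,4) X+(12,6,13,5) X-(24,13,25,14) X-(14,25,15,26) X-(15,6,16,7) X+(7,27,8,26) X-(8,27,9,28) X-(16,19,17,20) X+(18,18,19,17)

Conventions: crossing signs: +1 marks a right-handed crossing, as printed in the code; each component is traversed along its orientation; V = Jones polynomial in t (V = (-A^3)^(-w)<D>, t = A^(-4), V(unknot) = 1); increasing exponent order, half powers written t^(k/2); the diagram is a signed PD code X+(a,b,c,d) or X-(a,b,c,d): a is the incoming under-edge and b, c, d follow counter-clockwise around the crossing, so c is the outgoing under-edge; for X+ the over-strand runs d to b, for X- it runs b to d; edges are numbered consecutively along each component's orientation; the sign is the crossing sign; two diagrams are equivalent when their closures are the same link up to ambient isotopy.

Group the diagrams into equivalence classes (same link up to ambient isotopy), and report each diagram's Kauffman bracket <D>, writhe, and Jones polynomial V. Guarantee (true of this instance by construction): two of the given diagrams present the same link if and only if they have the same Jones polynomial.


classes: {D1} | {D2} | {D3}
V(D1) = -t^-10 + t^-9 - t^-8 + t^-7 - t^-6 + t^-5 + t^-3  [12 crossings, <D> = A^-18 + A^-10 - A^-6 + A^-2 - A^2 + A^6 - A^10, w = -10]
V(D2) = t^-1 - 1 + 2t - 2t^2 + 2t^3 - 2t^4 + t^5  (w +2, c 12, <D> = A^-14 - 2A^-10 + 2A^-6 - 2A^-2 + 2A^2 - A^6 + A^10)
D3 (bracket -A^-12 + 2A^-8 - 2A^-4 + 3 - 2A^4 + 2A^8 - A^12; 14 crossings at w = 0): V = -t^-3 + 2t^-2 - 2t^-1 + 3 - 2t + 2t^2 - t^3
note: V(t) takes 3 values over 3 diagrams, fixing the grouping


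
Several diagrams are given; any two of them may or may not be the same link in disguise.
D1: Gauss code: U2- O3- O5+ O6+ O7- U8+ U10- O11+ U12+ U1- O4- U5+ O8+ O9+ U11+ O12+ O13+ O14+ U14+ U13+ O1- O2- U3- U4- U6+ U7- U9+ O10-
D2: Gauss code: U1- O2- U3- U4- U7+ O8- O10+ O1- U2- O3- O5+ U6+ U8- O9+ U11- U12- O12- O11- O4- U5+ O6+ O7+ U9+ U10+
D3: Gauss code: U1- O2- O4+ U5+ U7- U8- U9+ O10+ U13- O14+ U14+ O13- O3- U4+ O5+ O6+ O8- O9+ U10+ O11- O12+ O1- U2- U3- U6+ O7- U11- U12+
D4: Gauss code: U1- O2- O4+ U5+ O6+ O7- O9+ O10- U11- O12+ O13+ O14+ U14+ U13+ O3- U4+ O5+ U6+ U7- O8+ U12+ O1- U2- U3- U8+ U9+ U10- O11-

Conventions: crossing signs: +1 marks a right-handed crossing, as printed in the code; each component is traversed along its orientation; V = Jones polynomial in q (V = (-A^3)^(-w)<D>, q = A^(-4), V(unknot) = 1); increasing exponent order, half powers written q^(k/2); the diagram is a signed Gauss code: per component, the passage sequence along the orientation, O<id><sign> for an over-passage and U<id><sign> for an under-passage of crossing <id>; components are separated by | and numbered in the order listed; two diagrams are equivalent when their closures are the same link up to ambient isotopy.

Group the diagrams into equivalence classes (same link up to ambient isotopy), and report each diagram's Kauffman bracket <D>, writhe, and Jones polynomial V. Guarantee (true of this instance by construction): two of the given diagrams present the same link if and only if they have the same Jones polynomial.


grouping into links: {D1, D2, D3, D4}
V(D1) = -q^-3 + 2q^-2 - 2q^-1 + 3 - 2q + 2q^2 - q^3  (w +2, c 14, <D> = -A^-6 + 2A^-2 - 2A^2 + 3A^6 - 2A^10 + 2A^14 - A^18)
V(D2) = -q^-3 + 2q^-2 - 2q^-1 + 3 - 2q + 2q^2 - q^3  (w -2, c 12, <D> = -A^-18 + 2A^-14 - 2A^-10 + 3A^-6 - 2A^-2 + 2A^2 - A^6)
V(D3) = -q^-3 + 2q^-2 - 2q^-1 + 3 - 2q + 2q^2 - q^3  [14 crossings, <D> = -A^-12 + 2A^-8 - 2A^-4 + 3 - 2A^4 + 2A^8 - A^12, w = 0]
D4 (bracket -A^-6 + 2A^-2 - 2A^2 + 3A^6 - 2A^10 + 2A^14 - A^18; 14 crossings at w = +2): V = -q^-3 + 2q^-2 - 2q^-1 + 3 - 2q + 2q^2 - q^3
key observation: one V(q) for all 4 diagrams — one class (guaranteed)


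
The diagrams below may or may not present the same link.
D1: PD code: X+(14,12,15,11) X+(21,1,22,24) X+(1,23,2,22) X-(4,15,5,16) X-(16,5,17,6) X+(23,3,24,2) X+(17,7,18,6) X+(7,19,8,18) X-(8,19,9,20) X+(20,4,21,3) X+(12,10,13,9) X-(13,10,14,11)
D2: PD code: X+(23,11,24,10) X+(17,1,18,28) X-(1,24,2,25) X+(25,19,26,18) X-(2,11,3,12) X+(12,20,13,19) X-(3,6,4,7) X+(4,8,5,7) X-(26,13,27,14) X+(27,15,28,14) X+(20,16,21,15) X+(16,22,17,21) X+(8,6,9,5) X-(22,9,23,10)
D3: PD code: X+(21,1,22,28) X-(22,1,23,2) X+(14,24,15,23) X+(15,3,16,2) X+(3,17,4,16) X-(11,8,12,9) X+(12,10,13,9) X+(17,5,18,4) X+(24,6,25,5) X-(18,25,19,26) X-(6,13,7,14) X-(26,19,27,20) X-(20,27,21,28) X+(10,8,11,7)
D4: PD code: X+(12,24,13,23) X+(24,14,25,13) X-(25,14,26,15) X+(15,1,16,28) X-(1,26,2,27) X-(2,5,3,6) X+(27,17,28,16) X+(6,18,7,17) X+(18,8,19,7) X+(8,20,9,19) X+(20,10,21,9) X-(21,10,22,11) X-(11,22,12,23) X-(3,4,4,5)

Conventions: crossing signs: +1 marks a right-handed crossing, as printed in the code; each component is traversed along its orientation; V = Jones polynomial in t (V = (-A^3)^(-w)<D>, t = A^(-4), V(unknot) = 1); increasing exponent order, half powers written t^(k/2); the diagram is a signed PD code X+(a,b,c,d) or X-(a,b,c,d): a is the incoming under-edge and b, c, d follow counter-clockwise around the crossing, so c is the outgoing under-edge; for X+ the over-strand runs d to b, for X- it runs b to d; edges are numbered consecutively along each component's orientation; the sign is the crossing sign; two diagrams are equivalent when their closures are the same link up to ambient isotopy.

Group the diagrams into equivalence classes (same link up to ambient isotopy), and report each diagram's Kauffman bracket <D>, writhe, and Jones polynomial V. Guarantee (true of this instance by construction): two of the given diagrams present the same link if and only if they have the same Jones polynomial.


classes: {D1} | {D2, D4} | {D3}
V(D1) = t + t^3 - t^4  [12 crossings, <D> = -A^-4 + 1 + A^8, w = +4]
D2 (bracket -A^-12 + A^-8 - A^-4 + 2 - A^4 + A^8; 14 crossings at w = +4): V = t - t^2 + 2t^3 - t^4 + t^5 - t^6
V(D3) = -t^-1 + 2 - t + 2t^2 - t^3 + t^4 - t^5  (w +2, c 14, <D> = -A^-14 + A^-10 - A^-6 + 2A^-2 - A^2 + 2A^6 - A^10)
V(D4) = t - t^2 + 2t^3 - t^4 + t^5 - t^6  [14 crossings, <D> = -A^-18 + A^-14 - A^-10 + 2A^-6 - A^-2 + A^2, w = +2]
note: 3 classes among 4 diagrams; unequal V(t) rules out equality


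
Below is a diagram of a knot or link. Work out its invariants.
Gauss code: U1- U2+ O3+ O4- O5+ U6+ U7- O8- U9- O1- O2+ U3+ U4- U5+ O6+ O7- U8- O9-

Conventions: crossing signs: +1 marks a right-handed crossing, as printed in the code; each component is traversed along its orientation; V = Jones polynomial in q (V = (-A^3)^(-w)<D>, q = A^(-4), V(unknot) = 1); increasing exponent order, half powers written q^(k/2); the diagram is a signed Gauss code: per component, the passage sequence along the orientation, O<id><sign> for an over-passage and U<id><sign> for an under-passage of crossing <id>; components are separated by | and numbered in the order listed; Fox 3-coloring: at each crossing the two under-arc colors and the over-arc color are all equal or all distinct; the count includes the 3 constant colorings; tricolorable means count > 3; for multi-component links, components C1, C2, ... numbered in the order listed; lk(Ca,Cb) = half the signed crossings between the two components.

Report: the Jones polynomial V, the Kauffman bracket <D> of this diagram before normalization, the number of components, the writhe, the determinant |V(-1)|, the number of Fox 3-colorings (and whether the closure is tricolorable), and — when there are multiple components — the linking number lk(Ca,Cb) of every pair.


Jones polynomial: V(q) = 1
<D> = -A^-3; writhe -1
components 1, writhe -1 (9 crossings)
3-colorings: 3 of 3^9, det 1 — not tricolorable
note: det 1 = |V(-1)|; not divisible by 3, so not tricolorable


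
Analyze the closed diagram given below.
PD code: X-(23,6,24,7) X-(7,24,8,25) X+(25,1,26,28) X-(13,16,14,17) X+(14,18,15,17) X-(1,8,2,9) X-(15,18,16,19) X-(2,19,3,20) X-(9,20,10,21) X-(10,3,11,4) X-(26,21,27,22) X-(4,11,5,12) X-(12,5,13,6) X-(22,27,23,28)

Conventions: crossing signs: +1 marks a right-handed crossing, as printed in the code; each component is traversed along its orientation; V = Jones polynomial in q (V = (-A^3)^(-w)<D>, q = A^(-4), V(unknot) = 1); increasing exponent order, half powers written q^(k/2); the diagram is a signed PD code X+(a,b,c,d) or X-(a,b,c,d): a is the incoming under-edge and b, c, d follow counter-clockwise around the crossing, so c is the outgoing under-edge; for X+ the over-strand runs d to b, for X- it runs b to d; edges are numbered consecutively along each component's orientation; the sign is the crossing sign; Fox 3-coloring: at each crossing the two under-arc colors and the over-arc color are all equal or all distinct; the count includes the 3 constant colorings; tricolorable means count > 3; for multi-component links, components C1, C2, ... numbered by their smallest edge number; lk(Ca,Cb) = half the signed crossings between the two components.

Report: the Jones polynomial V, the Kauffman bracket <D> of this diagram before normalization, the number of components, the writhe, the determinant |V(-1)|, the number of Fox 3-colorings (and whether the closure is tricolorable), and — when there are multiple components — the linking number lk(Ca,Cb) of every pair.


V = -q^-12 + 2q^-11 - 3q^-10 + 4q^-9 - 5q^-8 + 4q^-7 - 3q^-6 + 3q^-5 - q^-4 + q^-3
<D> = A^-18 - A^-14 + 3A^-10 - 3A^-6 + 4A^-2 - 5A^2 + 4A^6 - 3A^10 + 2A^14 - A^18 (w = -10)
1 component over 14 crossings, w = -10
9 Fox colorings among 3^14, |V(-1)| = 27: tricolorable
why: det 27 = |V(-1)|; divisible by 3, so tricolorable


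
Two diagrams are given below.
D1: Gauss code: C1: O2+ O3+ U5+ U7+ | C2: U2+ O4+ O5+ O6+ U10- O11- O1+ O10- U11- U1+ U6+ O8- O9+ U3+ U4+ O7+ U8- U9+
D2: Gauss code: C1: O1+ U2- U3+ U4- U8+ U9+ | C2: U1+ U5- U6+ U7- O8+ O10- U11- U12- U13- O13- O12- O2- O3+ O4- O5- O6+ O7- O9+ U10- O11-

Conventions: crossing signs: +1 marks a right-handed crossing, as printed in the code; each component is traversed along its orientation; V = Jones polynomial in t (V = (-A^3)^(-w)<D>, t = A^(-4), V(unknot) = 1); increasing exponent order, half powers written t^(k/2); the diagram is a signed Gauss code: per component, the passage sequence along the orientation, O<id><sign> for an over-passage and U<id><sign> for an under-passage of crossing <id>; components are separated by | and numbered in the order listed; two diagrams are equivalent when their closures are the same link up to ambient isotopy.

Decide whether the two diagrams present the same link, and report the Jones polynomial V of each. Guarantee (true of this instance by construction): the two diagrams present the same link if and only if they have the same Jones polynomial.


equivalent: no
V(D1) = -t^(3/2) - t^(7/2) + t^(9/2) - t^(11/2)  (w +5, c 11, <D> = A^-7 - A^-3 + A + A^9)
V(D2) = t^(-7/2) - t^(-5/2) + t^(-3/2) - 2t^(-1/2) - t^(3/2)  (w -3, c 13, <D> = A^-15 + 2A^-7 - A^-3 + A - A^5)
why: V(t) takes 2 values over 2 diagrams, fixing the grouping


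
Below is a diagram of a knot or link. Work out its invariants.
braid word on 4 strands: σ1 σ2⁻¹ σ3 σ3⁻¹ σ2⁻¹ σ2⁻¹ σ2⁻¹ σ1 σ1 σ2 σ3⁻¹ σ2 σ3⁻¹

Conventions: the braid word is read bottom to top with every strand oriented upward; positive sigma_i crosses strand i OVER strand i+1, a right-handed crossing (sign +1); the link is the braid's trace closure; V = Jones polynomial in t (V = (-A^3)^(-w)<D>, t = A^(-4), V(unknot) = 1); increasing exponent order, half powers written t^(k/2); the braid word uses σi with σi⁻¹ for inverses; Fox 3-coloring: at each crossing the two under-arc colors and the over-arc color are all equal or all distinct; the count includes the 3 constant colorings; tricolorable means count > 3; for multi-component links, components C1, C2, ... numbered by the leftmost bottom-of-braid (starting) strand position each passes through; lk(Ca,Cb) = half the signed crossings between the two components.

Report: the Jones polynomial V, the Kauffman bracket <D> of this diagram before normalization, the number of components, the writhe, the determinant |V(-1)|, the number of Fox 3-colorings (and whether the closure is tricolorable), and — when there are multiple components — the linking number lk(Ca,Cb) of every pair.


V = -t^-4 + 2t^-3 - 2t^-2 + 3t^-1 - 3 + 3t - 2t^2 + 2t^3 - t^4
<D> = A^-19 - 2A^-15 + 2A^-11 - 3A^-7 + 3A^-3 - 3A + 2A^5 - 2A^9 + A^13 (w = -1)
1 component over 13 crossings, w = -1
3 Fox colorings among 3^13, |V(-1)| = 19: not tricolorable
why: V spans 8 powers of t: at least 8 crossings in any diagram


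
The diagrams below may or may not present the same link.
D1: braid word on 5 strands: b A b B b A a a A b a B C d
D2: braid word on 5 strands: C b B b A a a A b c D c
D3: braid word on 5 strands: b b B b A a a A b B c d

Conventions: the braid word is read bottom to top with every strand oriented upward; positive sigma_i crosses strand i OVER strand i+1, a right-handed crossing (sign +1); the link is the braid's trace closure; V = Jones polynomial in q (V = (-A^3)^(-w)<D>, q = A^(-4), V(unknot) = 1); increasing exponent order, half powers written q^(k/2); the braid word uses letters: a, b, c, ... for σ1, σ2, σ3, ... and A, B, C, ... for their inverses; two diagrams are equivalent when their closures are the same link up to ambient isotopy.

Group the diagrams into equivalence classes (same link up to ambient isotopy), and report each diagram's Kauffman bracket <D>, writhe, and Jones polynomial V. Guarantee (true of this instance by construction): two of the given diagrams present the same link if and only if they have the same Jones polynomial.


classes: {D1, D2, D3}
V(D1) = 1 + q + q^2 + q^3  [14 crossings, <D> = A^-6 + A^-2 + A^2 + A^6, w = +2]
D2 (bracket A^-6 + A^-2 + A^2 + A^6; 12 crossings at w = +2): V = 1 + q + q^2 + q^3
V(D3) = 1 + q + q^2 + q^3  [12 crossings, <D> = 1 + A^4 + A^8 + A^12, w = +4]
note: one V(q) for all 3 diagrams — one class (guaranteed)


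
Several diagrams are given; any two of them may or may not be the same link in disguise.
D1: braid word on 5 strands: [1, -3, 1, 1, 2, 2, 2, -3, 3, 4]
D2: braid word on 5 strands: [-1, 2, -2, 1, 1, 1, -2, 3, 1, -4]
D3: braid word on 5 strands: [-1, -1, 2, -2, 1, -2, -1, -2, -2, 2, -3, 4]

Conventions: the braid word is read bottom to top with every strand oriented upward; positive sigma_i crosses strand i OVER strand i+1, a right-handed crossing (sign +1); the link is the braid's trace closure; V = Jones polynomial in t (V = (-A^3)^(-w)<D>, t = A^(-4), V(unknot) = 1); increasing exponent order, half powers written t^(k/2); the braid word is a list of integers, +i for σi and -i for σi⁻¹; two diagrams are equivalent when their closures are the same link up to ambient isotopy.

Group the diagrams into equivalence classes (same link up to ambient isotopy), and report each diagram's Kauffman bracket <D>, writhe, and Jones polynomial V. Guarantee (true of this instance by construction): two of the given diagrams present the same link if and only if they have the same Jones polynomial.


equivalence classes: {D1} | {D2} | {D3}
D1 (bracket A^-14 - 2A^-10 + A^-6 - 2A^-2 + 2A^2 + A^10; 10 crossings at w = +6): V = t^2 + 2t^4 - 2t^5 + t^6 - 2t^7 + t^8
V(D2) = t + t^3 - t^4  (w +2, c 10, <D> = -A^-10 + A^-6 + A^2)
D3 (bracket A^-8 + 1 - A^4; 12 crossings at w = -4): V = -t^-4 + t^-3 + t^-1
key observation: 3 classes among 3 diagrams; unequal V(t) rules out equality
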